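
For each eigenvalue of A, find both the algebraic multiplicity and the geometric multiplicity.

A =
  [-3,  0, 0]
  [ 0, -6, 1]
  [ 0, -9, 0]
λ = -3: alg = 3, geom = 2

Step 1 — factor the characteristic polynomial to read off the algebraic multiplicities:
  χ_A(x) = (x + 3)^3

Step 2 — compute geometric multiplicities via the rank-nullity identity g(λ) = n − rank(A − λI):
  rank(A − (-3)·I) = 1, so dim ker(A − (-3)·I) = n − 1 = 2

Summary:
  λ = -3: algebraic multiplicity = 3, geometric multiplicity = 2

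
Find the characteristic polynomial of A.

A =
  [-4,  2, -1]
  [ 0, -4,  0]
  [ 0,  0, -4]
x^3 + 12*x^2 + 48*x + 64

Expanding det(x·I − A) (e.g. by cofactor expansion or by noting that A is similar to its Jordan form J, which has the same characteristic polynomial as A) gives
  χ_A(x) = x^3 + 12*x^2 + 48*x + 64
which factors as (x + 4)^3. The eigenvalues (with algebraic multiplicities) are λ = -4 with multiplicity 3.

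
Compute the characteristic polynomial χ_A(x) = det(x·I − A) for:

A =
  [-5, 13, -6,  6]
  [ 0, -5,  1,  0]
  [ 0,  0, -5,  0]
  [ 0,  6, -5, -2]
x^4 + 17*x^3 + 105*x^2 + 275*x + 250

Expanding det(x·I − A) (e.g. by cofactor expansion or by noting that A is similar to its Jordan form J, which has the same characteristic polynomial as A) gives
  χ_A(x) = x^4 + 17*x^3 + 105*x^2 + 275*x + 250
which factors as (x + 2)*(x + 5)^3. The eigenvalues (with algebraic multiplicities) are λ = -5 with multiplicity 3, λ = -2 with multiplicity 1.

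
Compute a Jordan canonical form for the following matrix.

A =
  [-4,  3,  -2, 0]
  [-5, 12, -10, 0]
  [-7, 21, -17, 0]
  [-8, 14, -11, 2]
J_2(-3) ⊕ J_1(-3) ⊕ J_1(2)

The characteristic polynomial is
  det(x·I − A) = x^4 + 7*x^3 + 9*x^2 - 27*x - 54 = (x - 2)*(x + 3)^3

Eigenvalues and multiplicities (the geometric multiplicity of λ is n − rank(A − λI), which equals the number of Jordan blocks for λ):
  λ = -3: algebraic multiplicity = 3, geometric multiplicity = 2
  λ = 2: algebraic multiplicity = 1, geometric multiplicity = 1

Determining the block sizes for each eigenvalue:
  λ = -3: 2 blocks summing to 3 forces exactly one block of size 2 and the rest size 1 → block sizes [2, 1]
  λ = 2: one block (gm = 1), so the single block has size am = 1 → block sizes [1]

Assembling the blocks gives a Jordan form
J =
  [-3,  1,  0, 0]
  [ 0, -3,  0, 0]
  [ 0,  0, -3, 0]
  [ 0,  0,  0, 2]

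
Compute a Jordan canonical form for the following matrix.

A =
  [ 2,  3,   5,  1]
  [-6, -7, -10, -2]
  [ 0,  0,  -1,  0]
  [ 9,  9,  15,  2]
J_2(-1) ⊕ J_1(-1) ⊕ J_1(-1)

The characteristic polynomial is
  det(x·I − A) = x^4 + 4*x^3 + 6*x^2 + 4*x + 1 = (x + 1)^4

Eigenvalues and multiplicities (the geometric multiplicity of λ is n − rank(A − λI), which equals the number of Jordan blocks for λ):
  λ = -1: algebraic multiplicity = 4, geometric multiplicity = 3

Determining the block sizes for each eigenvalue:
  λ = -1: 3 blocks summing to 4 forces exactly one block of size 2 and the rest size 1 → block sizes [2, 1, 1]

Assembling the blocks gives a Jordan form
J =
  [-1,  1,  0,  0]
  [ 0, -1,  0,  0]
  [ 0,  0, -1,  0]
  [ 0,  0,  0, -1]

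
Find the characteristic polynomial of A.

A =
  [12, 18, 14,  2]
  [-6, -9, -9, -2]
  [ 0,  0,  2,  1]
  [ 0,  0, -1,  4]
x^4 - 9*x^3 + 27*x^2 - 27*x

Expanding det(x·I − A) (e.g. by cofactor expansion or by noting that A is similar to its Jordan form J, which has the same characteristic polynomial as A) gives
  χ_A(x) = x^4 - 9*x^3 + 27*x^2 - 27*x
which factors as x*(x - 3)^3. The eigenvalues (with algebraic multiplicities) are λ = 0 with multiplicity 1, λ = 3 with multiplicity 3.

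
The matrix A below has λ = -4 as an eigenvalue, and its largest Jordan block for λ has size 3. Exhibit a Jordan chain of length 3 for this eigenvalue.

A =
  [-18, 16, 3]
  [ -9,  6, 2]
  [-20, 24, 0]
A Jordan chain for λ = -4 of length 3:
v_1 = (-8, -4, -16)ᵀ
v_2 = (-14, -9, -20)ᵀ
v_3 = (1, 0, 0)ᵀ

Let N = A − (-4)·I. We want v_3 with N^3 v_3 = 0 but N^2 v_3 ≠ 0; then v_{j-1} := N · v_j for j = 3, …, 2.

Pick v_3 = (1, 0, 0)ᵀ.
Then v_2 = N · v_3 = (-14, -9, -20)ᵀ.
Then v_1 = N · v_2 = (-8, -4, -16)ᵀ.

Sanity check: (A − (-4)·I) v_1 = (0, 0, 0)ᵀ = 0. ✓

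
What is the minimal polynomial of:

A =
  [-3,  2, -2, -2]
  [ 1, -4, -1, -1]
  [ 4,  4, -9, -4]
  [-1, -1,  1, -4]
x^2 + 10*x + 25

The characteristic polynomial is χ_A(x) = (x + 5)^4, so the eigenvalues are known. The minimal polynomial is
  m_A(x) = Π_λ (x − λ)^{k_λ}
where k_λ is the size of the *largest* Jordan block for λ (equivalently, the smallest k with (A − λI)^k v = 0 for every generalised eigenvector v of λ).

  λ = -5: largest Jordan block has size 2, contributing (x + 5)^2

So m_A(x) = (x + 5)^2 = x^2 + 10*x + 25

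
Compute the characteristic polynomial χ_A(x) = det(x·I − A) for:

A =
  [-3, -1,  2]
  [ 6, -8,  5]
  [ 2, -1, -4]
x^3 + 15*x^2 + 75*x + 125

Expanding det(x·I − A) (e.g. by cofactor expansion or by noting that A is similar to its Jordan form J, which has the same characteristic polynomial as A) gives
  χ_A(x) = x^3 + 15*x^2 + 75*x + 125
which factors as (x + 5)^3. The eigenvalues (with algebraic multiplicities) are λ = -5 with multiplicity 3.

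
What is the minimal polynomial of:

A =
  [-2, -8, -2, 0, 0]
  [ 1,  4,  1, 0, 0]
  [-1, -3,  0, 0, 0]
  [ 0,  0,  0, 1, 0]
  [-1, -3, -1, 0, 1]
x^3 - 2*x^2 + x

The characteristic polynomial is χ_A(x) = x*(x - 1)^4, so the eigenvalues are known. The minimal polynomial is
  m_A(x) = Π_λ (x − λ)^{k_λ}
where k_λ is the size of the *largest* Jordan block for λ (equivalently, the smallest k with (A − λI)^k v = 0 for every generalised eigenvector v of λ).

  λ = 0: largest Jordan block has size 1, contributing (x − 0)
  λ = 1: largest Jordan block has size 2, contributing (x − 1)^2

So m_A(x) = x*(x - 1)^2 = x^3 - 2*x^2 + x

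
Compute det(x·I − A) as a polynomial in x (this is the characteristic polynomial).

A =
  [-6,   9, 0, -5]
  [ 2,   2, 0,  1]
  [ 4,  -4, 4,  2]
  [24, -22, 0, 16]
x^4 - 16*x^3 + 96*x^2 - 256*x + 256

Expanding det(x·I − A) (e.g. by cofactor expansion or by noting that A is similar to its Jordan form J, which has the same characteristic polynomial as A) gives
  χ_A(x) = x^4 - 16*x^3 + 96*x^2 - 256*x + 256
which factors as (x - 4)^4. The eigenvalues (with algebraic multiplicities) are λ = 4 with multiplicity 4.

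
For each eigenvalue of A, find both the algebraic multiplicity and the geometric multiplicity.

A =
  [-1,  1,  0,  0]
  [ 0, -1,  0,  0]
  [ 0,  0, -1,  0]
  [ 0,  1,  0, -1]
λ = -1: alg = 4, geom = 3

Step 1 — factor the characteristic polynomial to read off the algebraic multiplicities:
  χ_A(x) = (x + 1)^4

Step 2 — compute geometric multiplicities via the rank-nullity identity g(λ) = n − rank(A − λI):
  rank(A − (-1)·I) = 1, so dim ker(A − (-1)·I) = n − 1 = 3

Summary:
  λ = -1: algebraic multiplicity = 4, geometric multiplicity = 3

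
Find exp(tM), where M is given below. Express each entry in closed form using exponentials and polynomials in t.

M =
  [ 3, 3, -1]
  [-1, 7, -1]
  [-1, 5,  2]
e^{tM} =
  [-t^2*exp(4*t)/2 - t*exp(4*t) + exp(4*t), t^2*exp(4*t)/2 + 3*t*exp(4*t), -t*exp(4*t)]
  [-t^2*exp(4*t)/2 - t*exp(4*t), t^2*exp(4*t)/2 + 3*t*exp(4*t) + exp(4*t), -t*exp(4*t)]
  [-t^2*exp(4*t) - t*exp(4*t), t^2*exp(4*t) + 5*t*exp(4*t), -2*t*exp(4*t) + exp(4*t)]

Strategy: write M = P · J · P⁻¹ where J is a Jordan canonical form, so e^{tM} = P · e^{tJ} · P⁻¹, and e^{tJ} can be computed block-by-block.

M has Jordan form
J =
  [4, 1, 0]
  [0, 4, 1]
  [0, 0, 4]
(up to reordering of blocks).

Per-block formulas:
  For a 3×3 Jordan block J_3(4): exp(t · J_3(4)) = e^(4t)·(I + t·N + (t^2/2)·N^2), where N is the 3×3 nilpotent shift.

After assembling e^{tJ} and conjugating by P, we get:

e^{tM} =
  [-t^2*exp(4*t)/2 - t*exp(4*t) + exp(4*t), t^2*exp(4*t)/2 + 3*t*exp(4*t), -t*exp(4*t)]
  [-t^2*exp(4*t)/2 - t*exp(4*t), t^2*exp(4*t)/2 + 3*t*exp(4*t) + exp(4*t), -t*exp(4*t)]
  [-t^2*exp(4*t) - t*exp(4*t), t^2*exp(4*t) + 5*t*exp(4*t), -2*t*exp(4*t) + exp(4*t)]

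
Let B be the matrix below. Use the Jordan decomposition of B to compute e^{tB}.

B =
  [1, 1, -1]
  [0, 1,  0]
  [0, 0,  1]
e^{tB} =
  [exp(t), t*exp(t), -t*exp(t)]
  [0, exp(t), 0]
  [0, 0, exp(t)]

Strategy: write B = P · J · P⁻¹ where J is a Jordan canonical form, so e^{tB} = P · e^{tJ} · P⁻¹, and e^{tJ} can be computed block-by-block.

B has Jordan form
J =
  [1, 1, 0]
  [0, 1, 0]
  [0, 0, 1]
(up to reordering of blocks).

Per-block formulas:
  For a 1×1 block at λ = 1: exp(t · [1]) = [e^(1t)].
  For a 2×2 Jordan block J_2(1): exp(t · J_2(1)) = e^(1t)·(I + t·N), where N is the 2×2 nilpotent shift.

After assembling e^{tJ} and conjugating by P, we get:

e^{tB} =
  [exp(t), t*exp(t), -t*exp(t)]
  [0, exp(t), 0]
  [0, 0, exp(t)]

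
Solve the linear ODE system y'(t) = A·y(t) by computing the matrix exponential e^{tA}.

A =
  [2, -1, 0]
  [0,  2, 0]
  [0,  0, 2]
e^{tA} =
  [exp(2*t), -t*exp(2*t), 0]
  [0, exp(2*t), 0]
  [0, 0, exp(2*t)]

Strategy: write A = P · J · P⁻¹ where J is a Jordan canonical form, so e^{tA} = P · e^{tJ} · P⁻¹, and e^{tJ} can be computed block-by-block.

A has Jordan form
J =
  [2, 1, 0]
  [0, 2, 0]
  [0, 0, 2]
(up to reordering of blocks).

Per-block formulas:
  For a 2×2 Jordan block J_2(2): exp(t · J_2(2)) = e^(2t)·(I + t·N), where N is the 2×2 nilpotent shift.
  For a 1×1 block at λ = 2: exp(t · [2]) = [e^(2t)].

After assembling e^{tJ} and conjugating by P, we get:

e^{tA} =
  [exp(2*t), -t*exp(2*t), 0]
  [0, exp(2*t), 0]
  [0, 0, exp(2*t)]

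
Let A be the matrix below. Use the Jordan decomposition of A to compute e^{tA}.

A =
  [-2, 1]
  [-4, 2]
e^{tA} =
  [1 - 2*t, t]
  [-4*t, 2*t + 1]

Strategy: write A = P · J · P⁻¹ where J is a Jordan canonical form, so e^{tA} = P · e^{tJ} · P⁻¹, and e^{tJ} can be computed block-by-block.

A has Jordan form
J =
  [0, 1]
  [0, 0]
(up to reordering of blocks).

Per-block formulas:
  For a 2×2 Jordan block J_2(0): exp(t · J_2(0)) = e^(0t)·(I + t·N), where N is the 2×2 nilpotent shift.

After assembling e^{tJ} and conjugating by P, we get:

e^{tA} =
  [1 - 2*t, t]
  [-4*t, 2*t + 1]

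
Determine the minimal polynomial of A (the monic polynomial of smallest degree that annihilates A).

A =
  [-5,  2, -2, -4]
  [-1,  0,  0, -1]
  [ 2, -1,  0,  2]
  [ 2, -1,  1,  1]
x^3 + 3*x^2 + 3*x + 1

The characteristic polynomial is χ_A(x) = (x + 1)^4, so the eigenvalues are known. The minimal polynomial is
  m_A(x) = Π_λ (x − λ)^{k_λ}
where k_λ is the size of the *largest* Jordan block for λ (equivalently, the smallest k with (A − λI)^k v = 0 for every generalised eigenvector v of λ).

  λ = -1: largest Jordan block has size 3, contributing (x + 1)^3

So m_A(x) = (x + 1)^3 = x^3 + 3*x^2 + 3*x + 1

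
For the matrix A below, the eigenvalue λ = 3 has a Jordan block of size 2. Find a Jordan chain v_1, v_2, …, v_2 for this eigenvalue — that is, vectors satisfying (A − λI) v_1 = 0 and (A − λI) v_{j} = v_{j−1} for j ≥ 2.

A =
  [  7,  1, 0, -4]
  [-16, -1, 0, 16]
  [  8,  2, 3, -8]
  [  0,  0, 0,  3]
A Jordan chain for λ = 3 of length 2:
v_1 = (4, -16, 8, 0)ᵀ
v_2 = (1, 0, 0, 0)ᵀ

Let N = A − (3)·I. We want v_2 with N^2 v_2 = 0 but N^1 v_2 ≠ 0; then v_{j-1} := N · v_j for j = 2, …, 2.

Pick v_2 = (1, 0, 0, 0)ᵀ.
Then v_1 = N · v_2 = (4, -16, 8, 0)ᵀ.

Sanity check: (A − (3)·I) v_1 = (0, 0, 0, 0)ᵀ = 0. ✓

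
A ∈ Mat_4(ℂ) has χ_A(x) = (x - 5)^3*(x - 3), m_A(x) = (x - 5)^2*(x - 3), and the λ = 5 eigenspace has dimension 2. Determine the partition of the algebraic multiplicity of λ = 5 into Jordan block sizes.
Block sizes for λ = 5: [2, 1]

Step 1 — from the characteristic polynomial, algebraic multiplicity of λ = 5 is 3. From dim ker(A − (5)·I) = 2, there are exactly 2 Jordan blocks for λ = 5.
Step 2 — from the minimal polynomial, the factor (x − 5)^2 tells us the largest block for λ = 5 has size 2.
Step 3 — with total size 3, 2 blocks, and largest block 2, the block sizes (in nonincreasing order) are [2, 1].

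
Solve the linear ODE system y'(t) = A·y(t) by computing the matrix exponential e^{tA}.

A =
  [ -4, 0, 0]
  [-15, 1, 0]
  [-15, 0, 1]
e^{tA} =
  [exp(-4*t), 0, 0]
  [-3*exp(t) + 3*exp(-4*t), exp(t), 0]
  [-3*exp(t) + 3*exp(-4*t), 0, exp(t)]

Strategy: write A = P · J · P⁻¹ where J is a Jordan canonical form, so e^{tA} = P · e^{tJ} · P⁻¹, and e^{tJ} can be computed block-by-block.

A has Jordan form
J =
  [-4, 0, 0]
  [ 0, 1, 0]
  [ 0, 0, 1]
(up to reordering of blocks).

Per-block formulas:
  For a 1×1 block at λ = -4: exp(t · [-4]) = [e^(-4t)].
  For a 1×1 block at λ = 1: exp(t · [1]) = [e^(1t)].

After assembling e^{tJ} and conjugating by P, we get:

e^{tA} =
  [exp(-4*t), 0, 0]
  [-3*exp(t) + 3*exp(-4*t), exp(t), 0]
  [-3*exp(t) + 3*exp(-4*t), 0, exp(t)]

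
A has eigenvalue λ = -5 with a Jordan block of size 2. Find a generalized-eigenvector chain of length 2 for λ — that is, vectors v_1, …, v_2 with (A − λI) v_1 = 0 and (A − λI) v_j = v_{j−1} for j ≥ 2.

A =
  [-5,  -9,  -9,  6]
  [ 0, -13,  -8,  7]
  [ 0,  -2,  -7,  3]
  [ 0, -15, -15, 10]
A Jordan chain for λ = -5 of length 2:
v_1 = (-3, -1, 1, 0)ᵀ
v_2 = (0, 1, 0, 1)ᵀ

Let N = A − (-5)·I. We want v_2 with N^2 v_2 = 0 but N^1 v_2 ≠ 0; then v_{j-1} := N · v_j for j = 2, …, 2.

Pick v_2 = (0, 1, 0, 1)ᵀ.
Then v_1 = N · v_2 = (-3, -1, 1, 0)ᵀ.

Sanity check: (A − (-5)·I) v_1 = (0, 0, 0, 0)ᵀ = 0. ✓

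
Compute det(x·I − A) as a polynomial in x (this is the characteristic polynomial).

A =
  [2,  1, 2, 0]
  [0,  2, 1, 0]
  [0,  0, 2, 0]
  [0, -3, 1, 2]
x^4 - 8*x^3 + 24*x^2 - 32*x + 16

Expanding det(x·I − A) (e.g. by cofactor expansion or by noting that A is similar to its Jordan form J, which has the same characteristic polynomial as A) gives
  χ_A(x) = x^4 - 8*x^3 + 24*x^2 - 32*x + 16
which factors as (x - 2)^4. The eigenvalues (with algebraic multiplicities) are λ = 2 with multiplicity 4.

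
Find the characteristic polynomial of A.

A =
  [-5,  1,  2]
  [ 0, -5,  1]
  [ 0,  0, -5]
x^3 + 15*x^2 + 75*x + 125

Expanding det(x·I − A) (e.g. by cofactor expansion or by noting that A is similar to its Jordan form J, which has the same characteristic polynomial as A) gives
  χ_A(x) = x^3 + 15*x^2 + 75*x + 125
which factors as (x + 5)^3. The eigenvalues (with algebraic multiplicities) are λ = -5 with multiplicity 3.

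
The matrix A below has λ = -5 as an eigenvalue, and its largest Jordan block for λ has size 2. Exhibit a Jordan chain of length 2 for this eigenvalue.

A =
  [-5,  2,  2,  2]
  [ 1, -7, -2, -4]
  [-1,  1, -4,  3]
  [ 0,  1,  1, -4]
A Jordan chain for λ = -5 of length 2:
v_1 = (0, 1, -1, 0)ᵀ
v_2 = (1, 0, 0, 0)ᵀ

Let N = A − (-5)·I. We want v_2 with N^2 v_2 = 0 but N^1 v_2 ≠ 0; then v_{j-1} := N · v_j for j = 2, …, 2.

Pick v_2 = (1, 0, 0, 0)ᵀ.
Then v_1 = N · v_2 = (0, 1, -1, 0)ᵀ.

Sanity check: (A − (-5)·I) v_1 = (0, 0, 0, 0)ᵀ = 0. ✓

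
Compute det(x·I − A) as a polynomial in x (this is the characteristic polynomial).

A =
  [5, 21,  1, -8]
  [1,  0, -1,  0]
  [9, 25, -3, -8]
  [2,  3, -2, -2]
x^4 - 24*x^2 - 64*x - 48

Expanding det(x·I − A) (e.g. by cofactor expansion or by noting that A is similar to its Jordan form J, which has the same characteristic polynomial as A) gives
  χ_A(x) = x^4 - 24*x^2 - 64*x - 48
which factors as (x - 6)*(x + 2)^3. The eigenvalues (with algebraic multiplicities) are λ = -2 with multiplicity 3, λ = 6 with multiplicity 1.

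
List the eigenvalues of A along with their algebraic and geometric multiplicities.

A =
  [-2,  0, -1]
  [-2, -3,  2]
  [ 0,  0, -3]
λ = -3: alg = 2, geom = 2; λ = -2: alg = 1, geom = 1

Step 1 — factor the characteristic polynomial to read off the algebraic multiplicities:
  χ_A(x) = (x + 2)*(x + 3)^2

Step 2 — compute geometric multiplicities via the rank-nullity identity g(λ) = n − rank(A − λI):
  rank(A − (-3)·I) = 1, so dim ker(A − (-3)·I) = n − 1 = 2
  rank(A − (-2)·I) = 2, so dim ker(A − (-2)·I) = n − 2 = 1

Summary:
  λ = -3: algebraic multiplicity = 2, geometric multiplicity = 2
  λ = -2: algebraic multiplicity = 1, geometric multiplicity = 1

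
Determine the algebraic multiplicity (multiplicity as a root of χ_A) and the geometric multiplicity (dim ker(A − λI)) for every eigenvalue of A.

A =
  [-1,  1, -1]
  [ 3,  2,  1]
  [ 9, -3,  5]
λ = 2: alg = 3, geom = 1

Step 1 — factor the characteristic polynomial to read off the algebraic multiplicities:
  χ_A(x) = (x - 2)^3

Step 2 — compute geometric multiplicities via the rank-nullity identity g(λ) = n − rank(A − λI):
  rank(A − (2)·I) = 2, so dim ker(A − (2)·I) = n − 2 = 1

Summary:
  λ = 2: algebraic multiplicity = 3, geometric multiplicity = 1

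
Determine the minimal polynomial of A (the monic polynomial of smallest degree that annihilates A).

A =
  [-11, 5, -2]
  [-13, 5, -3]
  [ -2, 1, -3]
x^3 + 9*x^2 + 27*x + 27

The characteristic polynomial is χ_A(x) = (x + 3)^3, so the eigenvalues are known. The minimal polynomial is
  m_A(x) = Π_λ (x − λ)^{k_λ}
where k_λ is the size of the *largest* Jordan block for λ (equivalently, the smallest k with (A − λI)^k v = 0 for every generalised eigenvector v of λ).

  λ = -3: largest Jordan block has size 3, contributing (x + 3)^3

So m_A(x) = (x + 3)^3 = x^3 + 9*x^2 + 27*x + 27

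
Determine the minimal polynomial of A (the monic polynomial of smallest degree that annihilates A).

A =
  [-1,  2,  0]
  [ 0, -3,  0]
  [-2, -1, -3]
x^3 + 7*x^2 + 15*x + 9

The characteristic polynomial is χ_A(x) = (x + 1)*(x + 3)^2, so the eigenvalues are known. The minimal polynomial is
  m_A(x) = Π_λ (x − λ)^{k_λ}
where k_λ is the size of the *largest* Jordan block for λ (equivalently, the smallest k with (A − λI)^k v = 0 for every generalised eigenvector v of λ).

  λ = -3: largest Jordan block has size 2, contributing (x + 3)^2
  λ = -1: largest Jordan block has size 1, contributing (x + 1)

So m_A(x) = (x + 1)*(x + 3)^2 = x^3 + 7*x^2 + 15*x + 9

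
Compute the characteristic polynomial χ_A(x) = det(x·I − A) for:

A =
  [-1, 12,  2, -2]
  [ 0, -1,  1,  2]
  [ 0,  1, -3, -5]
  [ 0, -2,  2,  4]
x^4 + x^3

Expanding det(x·I − A) (e.g. by cofactor expansion or by noting that A is similar to its Jordan form J, which has the same characteristic polynomial as A) gives
  χ_A(x) = x^4 + x^3
which factors as x^3*(x + 1). The eigenvalues (with algebraic multiplicities) are λ = -1 with multiplicity 1, λ = 0 with multiplicity 3.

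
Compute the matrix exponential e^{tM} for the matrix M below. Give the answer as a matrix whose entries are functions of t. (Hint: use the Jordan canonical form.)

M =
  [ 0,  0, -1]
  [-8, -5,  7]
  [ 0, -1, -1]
e^{tM} =
  [2*t^2*exp(-2*t) + 2*t*exp(-2*t) + exp(-2*t), t^2*exp(-2*t)/2, -3*t^2*exp(-2*t)/2 - t*exp(-2*t)]
  [4*t^2*exp(-2*t) - 8*t*exp(-2*t), t^2*exp(-2*t) - 3*t*exp(-2*t) + exp(-2*t), -3*t^2*exp(-2*t) + 7*t*exp(-2*t)]
  [4*t^2*exp(-2*t), t^2*exp(-2*t) - t*exp(-2*t), -3*t^2*exp(-2*t) + t*exp(-2*t) + exp(-2*t)]

Strategy: write M = P · J · P⁻¹ where J is a Jordan canonical form, so e^{tM} = P · e^{tJ} · P⁻¹, and e^{tJ} can be computed block-by-block.

M has Jordan form
J =
  [-2,  1,  0]
  [ 0, -2,  1]
  [ 0,  0, -2]
(up to reordering of blocks).

Per-block formulas:
  For a 3×3 Jordan block J_3(-2): exp(t · J_3(-2)) = e^(-2t)·(I + t·N + (t^2/2)·N^2), where N is the 3×3 nilpotent shift.

After assembling e^{tJ} and conjugating by P, we get:

e^{tM} =
  [2*t^2*exp(-2*t) + 2*t*exp(-2*t) + exp(-2*t), t^2*exp(-2*t)/2, -3*t^2*exp(-2*t)/2 - t*exp(-2*t)]
  [4*t^2*exp(-2*t) - 8*t*exp(-2*t), t^2*exp(-2*t) - 3*t*exp(-2*t) + exp(-2*t), -3*t^2*exp(-2*t) + 7*t*exp(-2*t)]
  [4*t^2*exp(-2*t), t^2*exp(-2*t) - t*exp(-2*t), -3*t^2*exp(-2*t) + t*exp(-2*t) + exp(-2*t)]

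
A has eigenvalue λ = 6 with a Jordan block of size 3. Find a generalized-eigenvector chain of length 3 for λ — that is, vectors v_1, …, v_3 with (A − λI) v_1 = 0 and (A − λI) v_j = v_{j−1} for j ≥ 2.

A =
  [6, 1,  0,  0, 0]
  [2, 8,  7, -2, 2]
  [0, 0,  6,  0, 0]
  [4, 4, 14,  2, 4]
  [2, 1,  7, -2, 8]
A Jordan chain for λ = 6 of length 3:
v_1 = (2, 0, 0, 0, -2)ᵀ
v_2 = (0, 2, 0, 4, 2)ᵀ
v_3 = (1, 0, 0, 0, 0)ᵀ

Let N = A − (6)·I. We want v_3 with N^3 v_3 = 0 but N^2 v_3 ≠ 0; then v_{j-1} := N · v_j for j = 3, …, 2.

Pick v_3 = (1, 0, 0, 0, 0)ᵀ.
Then v_2 = N · v_3 = (0, 2, 0, 4, 2)ᵀ.
Then v_1 = N · v_2 = (2, 0, 0, 0, -2)ᵀ.

Sanity check: (A − (6)·I) v_1 = (0, 0, 0, 0, 0)ᵀ = 0. ✓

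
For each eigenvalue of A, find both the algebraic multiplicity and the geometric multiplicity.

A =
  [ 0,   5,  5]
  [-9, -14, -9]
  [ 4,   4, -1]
λ = -5: alg = 3, geom = 2

Step 1 — factor the characteristic polynomial to read off the algebraic multiplicities:
  χ_A(x) = (x + 5)^3

Step 2 — compute geometric multiplicities via the rank-nullity identity g(λ) = n − rank(A − λI):
  rank(A − (-5)·I) = 1, so dim ker(A − (-5)·I) = n − 1 = 2

Summary:
  λ = -5: algebraic multiplicity = 3, geometric multiplicity = 2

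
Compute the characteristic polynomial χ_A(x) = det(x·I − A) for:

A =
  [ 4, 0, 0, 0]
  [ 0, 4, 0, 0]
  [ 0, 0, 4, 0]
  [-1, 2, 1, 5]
x^4 - 17*x^3 + 108*x^2 - 304*x + 320

Expanding det(x·I − A) (e.g. by cofactor expansion or by noting that A is similar to its Jordan form J, which has the same characteristic polynomial as A) gives
  χ_A(x) = x^4 - 17*x^3 + 108*x^2 - 304*x + 320
which factors as (x - 5)*(x - 4)^3. The eigenvalues (with algebraic multiplicities) are λ = 4 with multiplicity 3, λ = 5 with multiplicity 1.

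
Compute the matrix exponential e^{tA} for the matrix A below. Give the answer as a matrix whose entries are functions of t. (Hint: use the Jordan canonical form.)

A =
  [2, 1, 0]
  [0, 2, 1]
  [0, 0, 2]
e^{tA} =
  [exp(2*t), t*exp(2*t), t^2*exp(2*t)/2]
  [0, exp(2*t), t*exp(2*t)]
  [0, 0, exp(2*t)]

Strategy: write A = P · J · P⁻¹ where J is a Jordan canonical form, so e^{tA} = P · e^{tJ} · P⁻¹, and e^{tJ} can be computed block-by-block.

A has Jordan form
J =
  [2, 1, 0]
  [0, 2, 1]
  [0, 0, 2]
(up to reordering of blocks).

Per-block formulas:
  For a 3×3 Jordan block J_3(2): exp(t · J_3(2)) = e^(2t)·(I + t·N + (t^2/2)·N^2), where N is the 3×3 nilpotent shift.

After assembling e^{tJ} and conjugating by P, we get:

e^{tA} =
  [exp(2*t), t*exp(2*t), t^2*exp(2*t)/2]
  [0, exp(2*t), t*exp(2*t)]
  [0, 0, exp(2*t)]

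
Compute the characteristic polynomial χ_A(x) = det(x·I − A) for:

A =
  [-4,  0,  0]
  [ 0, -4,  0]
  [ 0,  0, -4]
x^3 + 12*x^2 + 48*x + 64

Expanding det(x·I − A) (e.g. by cofactor expansion or by noting that A is similar to its Jordan form J, which has the same characteristic polynomial as A) gives
  χ_A(x) = x^3 + 12*x^2 + 48*x + 64
which factors as (x + 4)^3. The eigenvalues (with algebraic multiplicities) are λ = -4 with multiplicity 3.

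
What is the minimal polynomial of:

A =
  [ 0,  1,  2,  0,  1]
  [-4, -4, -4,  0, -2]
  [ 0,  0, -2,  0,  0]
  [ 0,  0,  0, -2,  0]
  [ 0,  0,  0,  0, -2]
x^2 + 4*x + 4

The characteristic polynomial is χ_A(x) = (x + 2)^5, so the eigenvalues are known. The minimal polynomial is
  m_A(x) = Π_λ (x − λ)^{k_λ}
where k_λ is the size of the *largest* Jordan block for λ (equivalently, the smallest k with (A − λI)^k v = 0 for every generalised eigenvector v of λ).

  λ = -2: largest Jordan block has size 2, contributing (x + 2)^2

So m_A(x) = (x + 2)^2 = x^2 + 4*x + 4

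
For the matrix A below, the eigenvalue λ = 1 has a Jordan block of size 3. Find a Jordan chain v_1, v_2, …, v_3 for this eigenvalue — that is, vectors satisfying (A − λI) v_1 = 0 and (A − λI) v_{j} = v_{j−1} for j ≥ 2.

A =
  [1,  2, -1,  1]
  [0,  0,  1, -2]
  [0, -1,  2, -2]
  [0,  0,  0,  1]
A Jordan chain for λ = 1 of length 3:
v_1 = (-1, 0, 0, 0)ᵀ
v_2 = (2, -1, -1, 0)ᵀ
v_3 = (0, 1, 0, 0)ᵀ

Let N = A − (1)·I. We want v_3 with N^3 v_3 = 0 but N^2 v_3 ≠ 0; then v_{j-1} := N · v_j for j = 3, …, 2.

Pick v_3 = (0, 1, 0, 0)ᵀ.
Then v_2 = N · v_3 = (2, -1, -1, 0)ᵀ.
Then v_1 = N · v_2 = (-1, 0, 0, 0)ᵀ.

Sanity check: (A − (1)·I) v_1 = (0, 0, 0, 0)ᵀ = 0. ✓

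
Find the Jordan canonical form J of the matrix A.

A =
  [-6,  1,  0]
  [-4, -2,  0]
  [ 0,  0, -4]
J_2(-4) ⊕ J_1(-4)

The characteristic polynomial is
  det(x·I − A) = x^3 + 12*x^2 + 48*x + 64 = (x + 4)^3

Eigenvalues and multiplicities (the geometric multiplicity of λ is n − rank(A − λI), which equals the number of Jordan blocks for λ):
  λ = -4: algebraic multiplicity = 3, geometric multiplicity = 2

Determining the block sizes for each eigenvalue:
  λ = -4: 2 blocks summing to 3 forces exactly one block of size 2 and the rest size 1 → block sizes [2, 1]

Assembling the blocks gives a Jordan form
J =
  [-4,  1,  0]
  [ 0, -4,  0]
  [ 0,  0, -4]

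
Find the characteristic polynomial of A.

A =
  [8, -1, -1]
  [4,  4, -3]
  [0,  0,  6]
x^3 - 18*x^2 + 108*x - 216

Expanding det(x·I − A) (e.g. by cofactor expansion or by noting that A is similar to its Jordan form J, which has the same characteristic polynomial as A) gives
  χ_A(x) = x^3 - 18*x^2 + 108*x - 216
which factors as (x - 6)^3. The eigenvalues (with algebraic multiplicities) are λ = 6 with multiplicity 3.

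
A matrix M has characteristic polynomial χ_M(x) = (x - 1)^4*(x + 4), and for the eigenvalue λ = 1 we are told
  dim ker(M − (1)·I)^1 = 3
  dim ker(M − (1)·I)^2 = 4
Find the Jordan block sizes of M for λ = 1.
Block sizes for λ = 1: [2, 1, 1]

From the dimensions of kernels of powers, the number of Jordan blocks of size at least j is d_j − d_{j−1} where d_j = dim ker(N^j) (with d_0 = 0). Computing the differences gives [3, 1].
The number of blocks of size exactly k is (#blocks of size ≥ k) − (#blocks of size ≥ k + 1), so the partition is: 2 block(s) of size 1, 1 block(s) of size 2.
In nonincreasing order the block sizes are [2, 1, 1].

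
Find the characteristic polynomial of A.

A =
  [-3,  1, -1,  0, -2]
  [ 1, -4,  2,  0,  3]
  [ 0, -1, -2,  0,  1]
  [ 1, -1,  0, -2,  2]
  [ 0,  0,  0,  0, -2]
x^5 + 13*x^4 + 67*x^3 + 171*x^2 + 216*x + 108

Expanding det(x·I − A) (e.g. by cofactor expansion or by noting that A is similar to its Jordan form J, which has the same characteristic polynomial as A) gives
  χ_A(x) = x^5 + 13*x^4 + 67*x^3 + 171*x^2 + 216*x + 108
which factors as (x + 2)^2*(x + 3)^3. The eigenvalues (with algebraic multiplicities) are λ = -3 with multiplicity 3, λ = -2 with multiplicity 2.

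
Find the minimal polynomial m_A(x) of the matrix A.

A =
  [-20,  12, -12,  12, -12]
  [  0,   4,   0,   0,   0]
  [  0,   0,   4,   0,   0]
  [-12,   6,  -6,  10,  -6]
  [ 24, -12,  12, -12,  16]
x^2 - 2*x - 8

The characteristic polynomial is χ_A(x) = (x - 4)^4*(x + 2), so the eigenvalues are known. The minimal polynomial is
  m_A(x) = Π_λ (x − λ)^{k_λ}
where k_λ is the size of the *largest* Jordan block for λ (equivalently, the smallest k with (A − λI)^k v = 0 for every generalised eigenvector v of λ).

  λ = -2: largest Jordan block has size 1, contributing (x + 2)
  λ = 4: largest Jordan block has size 1, contributing (x − 4)

So m_A(x) = (x - 4)*(x + 2) = x^2 - 2*x - 8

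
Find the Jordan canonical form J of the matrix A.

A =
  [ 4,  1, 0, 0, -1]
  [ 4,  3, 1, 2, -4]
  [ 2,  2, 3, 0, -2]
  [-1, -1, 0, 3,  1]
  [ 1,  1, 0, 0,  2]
J_3(3) ⊕ J_1(3) ⊕ J_1(3)

The characteristic polynomial is
  det(x·I − A) = x^5 - 15*x^4 + 90*x^3 - 270*x^2 + 405*x - 243 = (x - 3)^5

Eigenvalues and multiplicities (the geometric multiplicity of λ is n − rank(A − λI), which equals the number of Jordan blocks for λ):
  λ = 3: algebraic multiplicity = 5, geometric multiplicity = 3

Determining the block sizes for each eigenvalue:
  λ = 3: with am = 5 and gm = 3, the partition is not yet determined (e.g. several partitions of 5 into 3 parts exist). Let N = A − (3)·I. Computing rank(N^1) = 2, rank(N^2) = 1, rank(N^3) = 0; the number of blocks of size ≥ j is rank(N^{j−1}) − rank(N^j), giving [3, 1, 1]. So we have 1 block(s) of size 3, 2 block(s) of size 1 → block sizes [3, 1, 1]

Assembling the blocks gives a Jordan form
J =
  [3, 1, 0, 0, 0]
  [0, 3, 1, 0, 0]
  [0, 0, 3, 0, 0]
  [0, 0, 0, 3, 0]
  [0, 0, 0, 0, 3]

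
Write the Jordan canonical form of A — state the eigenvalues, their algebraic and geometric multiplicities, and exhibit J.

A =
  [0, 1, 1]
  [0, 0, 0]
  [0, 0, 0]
J_2(0) ⊕ J_1(0)

The characteristic polynomial is
  det(x·I − A) = x^3

Eigenvalues and multiplicities (the geometric multiplicity of λ is n − rank(A − λI), which equals the number of Jordan blocks for λ):
  λ = 0: algebraic multiplicity = 3, geometric multiplicity = 2

Determining the block sizes for each eigenvalue:
  λ = 0: 2 blocks summing to 3 forces exactly one block of size 2 and the rest size 1 → block sizes [2, 1]

Assembling the blocks gives a Jordan form
J =
  [0, 1, 0]
  [0, 0, 0]
  [0, 0, 0]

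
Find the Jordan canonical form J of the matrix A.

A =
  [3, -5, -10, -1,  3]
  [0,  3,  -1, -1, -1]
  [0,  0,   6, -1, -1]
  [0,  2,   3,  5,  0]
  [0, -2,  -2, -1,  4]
J_2(3) ⊕ J_3(5)

The characteristic polynomial is
  det(x·I − A) = x^5 - 21*x^4 + 174*x^3 - 710*x^2 + 1425*x - 1125 = (x - 5)^3*(x - 3)^2

Eigenvalues and multiplicities (the geometric multiplicity of λ is n − rank(A − λI), which equals the number of Jordan blocks for λ):
  λ = 3: algebraic multiplicity = 2, geometric multiplicity = 1
  λ = 5: algebraic multiplicity = 3, geometric multiplicity = 1

Determining the block sizes for each eigenvalue:
  λ = 3: one block (gm = 1), so the single block has size am = 2 → block sizes [2]
  λ = 5: one block (gm = 1), so the single block has size am = 3 → block sizes [3]

Assembling the blocks gives a Jordan form
J =
  [3, 1, 0, 0, 0]
  [0, 3, 0, 0, 0]
  [0, 0, 5, 1, 0]
  [0, 0, 0, 5, 1]
  [0, 0, 0, 0, 5]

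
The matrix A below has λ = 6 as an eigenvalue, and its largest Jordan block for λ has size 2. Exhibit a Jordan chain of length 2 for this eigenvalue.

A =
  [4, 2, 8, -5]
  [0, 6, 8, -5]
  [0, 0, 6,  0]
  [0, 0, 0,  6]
A Jordan chain for λ = 6 of length 2:
v_1 = (8, 8, 0, 0)ᵀ
v_2 = (0, 0, 1, 0)ᵀ

Let N = A − (6)·I. We want v_2 with N^2 v_2 = 0 but N^1 v_2 ≠ 0; then v_{j-1} := N · v_j for j = 2, …, 2.

Pick v_2 = (0, 0, 1, 0)ᵀ.
Then v_1 = N · v_2 = (8, 8, 0, 0)ᵀ.

Sanity check: (A − (6)·I) v_1 = (0, 0, 0, 0)ᵀ = 0. ✓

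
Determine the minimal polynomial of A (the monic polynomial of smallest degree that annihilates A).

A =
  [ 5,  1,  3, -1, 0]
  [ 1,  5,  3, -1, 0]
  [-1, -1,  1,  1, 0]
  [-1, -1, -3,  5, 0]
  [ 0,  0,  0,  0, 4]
x^2 - 8*x + 16

The characteristic polynomial is χ_A(x) = (x - 4)^5, so the eigenvalues are known. The minimal polynomial is
  m_A(x) = Π_λ (x − λ)^{k_λ}
where k_λ is the size of the *largest* Jordan block for λ (equivalently, the smallest k with (A − λI)^k v = 0 for every generalised eigenvector v of λ).

  λ = 4: largest Jordan block has size 2, contributing (x − 4)^2

So m_A(x) = (x - 4)^2 = x^2 - 8*x + 16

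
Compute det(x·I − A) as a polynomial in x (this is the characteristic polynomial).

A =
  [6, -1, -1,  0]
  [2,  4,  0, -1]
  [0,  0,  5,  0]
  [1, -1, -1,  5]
x^4 - 20*x^3 + 150*x^2 - 500*x + 625

Expanding det(x·I − A) (e.g. by cofactor expansion or by noting that A is similar to its Jordan form J, which has the same characteristic polynomial as A) gives
  χ_A(x) = x^4 - 20*x^3 + 150*x^2 - 500*x + 625
which factors as (x - 5)^4. The eigenvalues (with algebraic multiplicities) are λ = 5 with multiplicity 4.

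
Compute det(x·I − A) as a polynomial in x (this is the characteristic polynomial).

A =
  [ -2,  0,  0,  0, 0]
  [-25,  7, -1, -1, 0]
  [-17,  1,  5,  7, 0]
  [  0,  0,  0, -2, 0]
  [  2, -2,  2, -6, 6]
x^5 - 14*x^4 + 40*x^3 + 144*x^2 - 432*x - 864

Expanding det(x·I − A) (e.g. by cofactor expansion or by noting that A is similar to its Jordan form J, which has the same characteristic polynomial as A) gives
  χ_A(x) = x^5 - 14*x^4 + 40*x^3 + 144*x^2 - 432*x - 864
which factors as (x - 6)^3*(x + 2)^2. The eigenvalues (with algebraic multiplicities) are λ = -2 with multiplicity 2, λ = 6 with multiplicity 3.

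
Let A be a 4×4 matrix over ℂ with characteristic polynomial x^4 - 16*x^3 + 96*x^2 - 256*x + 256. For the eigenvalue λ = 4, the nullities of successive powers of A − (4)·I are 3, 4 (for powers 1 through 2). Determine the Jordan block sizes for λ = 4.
Block sizes for λ = 4: [2, 1, 1]

From the dimensions of kernels of powers, the number of Jordan blocks of size at least j is d_j − d_{j−1} where d_j = dim ker(N^j) (with d_0 = 0). Computing the differences gives [3, 1].
The number of blocks of size exactly k is (#blocks of size ≥ k) − (#blocks of size ≥ k + 1), so the partition is: 2 block(s) of size 1, 1 block(s) of size 2.
In nonincreasing order the block sizes are [2, 1, 1].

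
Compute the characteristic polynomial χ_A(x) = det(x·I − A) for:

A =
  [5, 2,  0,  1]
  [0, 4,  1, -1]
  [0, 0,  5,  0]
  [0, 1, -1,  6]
x^4 - 20*x^3 + 150*x^2 - 500*x + 625

Expanding det(x·I − A) (e.g. by cofactor expansion or by noting that A is similar to its Jordan form J, which has the same characteristic polynomial as A) gives
  χ_A(x) = x^4 - 20*x^3 + 150*x^2 - 500*x + 625
which factors as (x - 5)^4. The eigenvalues (with algebraic multiplicities) are λ = 5 with multiplicity 4.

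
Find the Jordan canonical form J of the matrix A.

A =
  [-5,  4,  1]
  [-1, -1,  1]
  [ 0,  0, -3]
J_3(-3)

The characteristic polynomial is
  det(x·I − A) = x^3 + 9*x^2 + 27*x + 27 = (x + 3)^3

Eigenvalues and multiplicities (the geometric multiplicity of λ is n − rank(A − λI), which equals the number of Jordan blocks for λ):
  λ = -3: algebraic multiplicity = 3, geometric multiplicity = 1

Determining the block sizes for each eigenvalue:
  λ = -3: one block (gm = 1), so the single block has size am = 3 → block sizes [3]

Assembling the blocks gives a Jordan form
J =
  [-3,  1,  0]
  [ 0, -3,  1]
  [ 0,  0, -3]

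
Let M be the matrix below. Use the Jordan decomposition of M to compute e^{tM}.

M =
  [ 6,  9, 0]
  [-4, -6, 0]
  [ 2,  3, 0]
e^{tM} =
  [6*t + 1, 9*t, 0]
  [-4*t, 1 - 6*t, 0]
  [2*t, 3*t, 1]

Strategy: write M = P · J · P⁻¹ where J is a Jordan canonical form, so e^{tM} = P · e^{tJ} · P⁻¹, and e^{tJ} can be computed block-by-block.

M has Jordan form
J =
  [0, 1, 0]
  [0, 0, 0]
  [0, 0, 0]
(up to reordering of blocks).

Per-block formulas:
  For a 2×2 Jordan block J_2(0): exp(t · J_2(0)) = e^(0t)·(I + t·N), where N is the 2×2 nilpotent shift.
  For a 1×1 block at λ = 0: exp(t · [0]) = [e^(0t)].

After assembling e^{tJ} and conjugating by P, we get:

e^{tM} =
  [6*t + 1, 9*t, 0]
  [-4*t, 1 - 6*t, 0]
  [2*t, 3*t, 1]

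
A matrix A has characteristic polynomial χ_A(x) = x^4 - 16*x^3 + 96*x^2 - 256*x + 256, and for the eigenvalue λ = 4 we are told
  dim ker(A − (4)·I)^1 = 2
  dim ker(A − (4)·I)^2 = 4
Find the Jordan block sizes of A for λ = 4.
Block sizes for λ = 4: [2, 2]

From the dimensions of kernels of powers, the number of Jordan blocks of size at least j is d_j − d_{j−1} where d_j = dim ker(N^j) (with d_0 = 0). Computing the differences gives [2, 2].
The number of blocks of size exactly k is (#blocks of size ≥ k) − (#blocks of size ≥ k + 1), so the partition is: 2 block(s) of size 2.
In nonincreasing order the block sizes are [2, 2].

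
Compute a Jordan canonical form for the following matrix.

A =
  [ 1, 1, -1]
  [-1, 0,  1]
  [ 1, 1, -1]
J_3(0)

The characteristic polynomial is
  det(x·I − A) = x^3

Eigenvalues and multiplicities (the geometric multiplicity of λ is n − rank(A − λI), which equals the number of Jordan blocks for λ):
  λ = 0: algebraic multiplicity = 3, geometric multiplicity = 1

Determining the block sizes for each eigenvalue:
  λ = 0: one block (gm = 1), so the single block has size am = 3 → block sizes [3]

Assembling the blocks gives a Jordan form
J =
  [0, 1, 0]
  [0, 0, 1]
  [0, 0, 0]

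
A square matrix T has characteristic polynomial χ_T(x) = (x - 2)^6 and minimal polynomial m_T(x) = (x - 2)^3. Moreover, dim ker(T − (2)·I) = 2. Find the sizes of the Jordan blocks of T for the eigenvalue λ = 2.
Block sizes for λ = 2: [3, 3]

Step 1 — from the characteristic polynomial, algebraic multiplicity of λ = 2 is 6. From dim ker(T − (2)·I) = 2, there are exactly 2 Jordan blocks for λ = 2.
Step 2 — from the minimal polynomial, the factor (x − 2)^3 tells us the largest block for λ = 2 has size 3.
Step 3 — with total size 6, 2 blocks, and largest block 3, the block sizes (in nonincreasing order) are [3, 3].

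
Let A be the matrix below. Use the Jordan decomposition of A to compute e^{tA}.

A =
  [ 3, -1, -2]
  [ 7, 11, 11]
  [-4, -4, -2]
e^{tA} =
  [t^2*exp(4*t) - t*exp(4*t) + exp(4*t), t^2*exp(4*t) - t*exp(4*t), 3*t^2*exp(4*t)/2 - 2*t*exp(4*t)]
  [-t^2*exp(4*t) + 7*t*exp(4*t), -t^2*exp(4*t) + 7*t*exp(4*t) + exp(4*t), -3*t^2*exp(4*t)/2 + 11*t*exp(4*t)]
  [-4*t*exp(4*t), -4*t*exp(4*t), -6*t*exp(4*t) + exp(4*t)]

Strategy: write A = P · J · P⁻¹ where J is a Jordan canonical form, so e^{tA} = P · e^{tJ} · P⁻¹, and e^{tJ} can be computed block-by-block.

A has Jordan form
J =
  [4, 1, 0]
  [0, 4, 1]
  [0, 0, 4]
(up to reordering of blocks).

Per-block formulas:
  For a 3×3 Jordan block J_3(4): exp(t · J_3(4)) = e^(4t)·(I + t·N + (t^2/2)·N^2), where N is the 3×3 nilpotent shift.

After assembling e^{tJ} and conjugating by P, we get:

e^{tA} =
  [t^2*exp(4*t) - t*exp(4*t) + exp(4*t), t^2*exp(4*t) - t*exp(4*t), 3*t^2*exp(4*t)/2 - 2*t*exp(4*t)]
  [-t^2*exp(4*t) + 7*t*exp(4*t), -t^2*exp(4*t) + 7*t*exp(4*t) + exp(4*t), -3*t^2*exp(4*t)/2 + 11*t*exp(4*t)]
  [-4*t*exp(4*t), -4*t*exp(4*t), -6*t*exp(4*t) + exp(4*t)]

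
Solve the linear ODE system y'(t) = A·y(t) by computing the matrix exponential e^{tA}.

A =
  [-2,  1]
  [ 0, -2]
e^{tA} =
  [exp(-2*t), t*exp(-2*t)]
  [0, exp(-2*t)]

Strategy: write A = P · J · P⁻¹ where J is a Jordan canonical form, so e^{tA} = P · e^{tJ} · P⁻¹, and e^{tJ} can be computed block-by-block.

A has Jordan form
J =
  [-2,  1]
  [ 0, -2]
(up to reordering of blocks).

Per-block formulas:
  For a 2×2 Jordan block J_2(-2): exp(t · J_2(-2)) = e^(-2t)·(I + t·N), where N is the 2×2 nilpotent shift.

After assembling e^{tJ} and conjugating by P, we get:

e^{tA} =
  [exp(-2*t), t*exp(-2*t)]
  [0, exp(-2*t)]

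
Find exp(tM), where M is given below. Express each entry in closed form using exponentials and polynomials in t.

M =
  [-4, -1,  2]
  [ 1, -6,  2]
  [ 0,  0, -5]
e^{tM} =
  [t*exp(-5*t) + exp(-5*t), -t*exp(-5*t), 2*t*exp(-5*t)]
  [t*exp(-5*t), -t*exp(-5*t) + exp(-5*t), 2*t*exp(-5*t)]
  [0, 0, exp(-5*t)]

Strategy: write M = P · J · P⁻¹ where J is a Jordan canonical form, so e^{tM} = P · e^{tJ} · P⁻¹, and e^{tJ} can be computed block-by-block.

M has Jordan form
J =
  [-5,  1,  0]
  [ 0, -5,  0]
  [ 0,  0, -5]
(up to reordering of blocks).

Per-block formulas:
  For a 1×1 block at λ = -5: exp(t · [-5]) = [e^(-5t)].
  For a 2×2 Jordan block J_2(-5): exp(t · J_2(-5)) = e^(-5t)·(I + t·N), where N is the 2×2 nilpotent shift.

After assembling e^{tJ} and conjugating by P, we get:

e^{tM} =
  [t*exp(-5*t) + exp(-5*t), -t*exp(-5*t), 2*t*exp(-5*t)]
  [t*exp(-5*t), -t*exp(-5*t) + exp(-5*t), 2*t*exp(-5*t)]
  [0, 0, exp(-5*t)]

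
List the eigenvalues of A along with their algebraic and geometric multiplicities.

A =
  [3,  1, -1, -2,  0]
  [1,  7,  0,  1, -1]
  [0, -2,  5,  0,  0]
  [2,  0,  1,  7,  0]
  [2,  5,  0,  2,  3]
λ = 5: alg = 5, geom = 2

Step 1 — factor the characteristic polynomial to read off the algebraic multiplicities:
  χ_A(x) = (x - 5)^5

Step 2 — compute geometric multiplicities via the rank-nullity identity g(λ) = n − rank(A − λI):
  rank(A − (5)·I) = 3, so dim ker(A − (5)·I) = n − 3 = 2

Summary:
  λ = 5: algebraic multiplicity = 5, geometric multiplicity = 2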